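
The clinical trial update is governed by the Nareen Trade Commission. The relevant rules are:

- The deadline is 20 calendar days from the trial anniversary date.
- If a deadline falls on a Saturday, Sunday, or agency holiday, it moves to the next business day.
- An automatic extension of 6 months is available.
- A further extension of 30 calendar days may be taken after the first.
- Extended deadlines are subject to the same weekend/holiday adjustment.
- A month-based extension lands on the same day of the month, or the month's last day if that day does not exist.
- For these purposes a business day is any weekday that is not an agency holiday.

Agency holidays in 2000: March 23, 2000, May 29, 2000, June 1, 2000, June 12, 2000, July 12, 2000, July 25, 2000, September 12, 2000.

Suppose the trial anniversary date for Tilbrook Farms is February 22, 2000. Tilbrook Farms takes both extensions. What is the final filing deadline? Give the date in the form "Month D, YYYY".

October 13, 2000

Trigger date February 22, 2000 + 20 calendar days = March 13, 2000.
Since March 13, 2000 is a Monday and not a holiday, the date is unchanged.
Applying the 6 months extension: 6 months after March 13, 2000 is September 13, 2000.
September 13, 2000 (Wednesday) is already a business day.
With the 30-day extension, September 13, 2000 becomes October 13, 2000.
Since October 13, 2000 is a Friday and not a holiday, the date is unchanged.
So the filing is due October 13, 2000.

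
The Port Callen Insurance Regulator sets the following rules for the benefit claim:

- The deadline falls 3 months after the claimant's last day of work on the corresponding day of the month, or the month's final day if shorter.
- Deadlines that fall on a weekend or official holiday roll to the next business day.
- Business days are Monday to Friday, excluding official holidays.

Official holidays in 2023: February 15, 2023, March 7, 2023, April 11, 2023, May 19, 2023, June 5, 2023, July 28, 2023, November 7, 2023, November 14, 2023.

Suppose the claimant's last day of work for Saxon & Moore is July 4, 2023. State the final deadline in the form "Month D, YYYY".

October 4, 2023

3 months from July 4, 2023 is October 4, 2023.
October 4, 2023 is a Wednesday and not a listed holiday, so it stands.
Deadline: October 4, 2023.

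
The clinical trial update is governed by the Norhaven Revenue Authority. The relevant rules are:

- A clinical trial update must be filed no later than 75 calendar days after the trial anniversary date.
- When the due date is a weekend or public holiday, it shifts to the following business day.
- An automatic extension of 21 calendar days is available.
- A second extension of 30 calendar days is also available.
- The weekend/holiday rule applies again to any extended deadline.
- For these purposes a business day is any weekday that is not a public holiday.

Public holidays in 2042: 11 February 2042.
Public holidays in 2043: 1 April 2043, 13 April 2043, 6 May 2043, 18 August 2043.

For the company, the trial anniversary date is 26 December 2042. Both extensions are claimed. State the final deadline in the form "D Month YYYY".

4 May 2043

Adding 75 calendar days to 26 December 2042 gives 11 March 2043.
11 March 2043 is a Wednesday and not a listed holiday, so it stands.
Add the 21 calendar-day extension to 11 March 2043: 1 April 2043.
Because 1 April 2043 is a listed holiday, the deadline becomes 2 April 2043 (Thursday).
The 30-calendar-day extension moves the deadline from 2 April 2043 to 2 May 2043.
2 May 2043 falls on a Saturday. Rolling to the next business day gives 4 May 2043, a Monday.
Final deadline: 4 May 2043.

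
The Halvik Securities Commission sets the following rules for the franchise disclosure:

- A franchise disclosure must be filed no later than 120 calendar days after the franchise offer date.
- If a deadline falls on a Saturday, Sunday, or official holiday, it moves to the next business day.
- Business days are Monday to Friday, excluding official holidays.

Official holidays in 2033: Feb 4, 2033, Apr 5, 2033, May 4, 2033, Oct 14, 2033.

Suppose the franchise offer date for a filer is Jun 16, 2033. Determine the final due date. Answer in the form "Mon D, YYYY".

Oct 17, 2033

120 calendar days after Jun 16, 2033 is Oct 14, 2033.
Oct 14, 2033 is a listed holiday; the next business day is Oct 17, 2033 (Monday).
Final deadline: Oct 17, 2033.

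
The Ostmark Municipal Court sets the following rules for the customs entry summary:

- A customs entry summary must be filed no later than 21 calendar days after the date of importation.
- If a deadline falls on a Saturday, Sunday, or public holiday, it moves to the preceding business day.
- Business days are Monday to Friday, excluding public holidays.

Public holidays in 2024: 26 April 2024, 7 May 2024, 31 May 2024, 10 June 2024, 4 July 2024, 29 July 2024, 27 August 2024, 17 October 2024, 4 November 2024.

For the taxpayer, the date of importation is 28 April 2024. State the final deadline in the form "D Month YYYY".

Trigger date 28 April 2024 + 21 calendar days = 19 May 2024.
19 May 2024 falls on a Sunday. Rolling to the preceding business day gives 17 May 2024, a Friday.
Final deadline: 17 May 2024.

17 May 2024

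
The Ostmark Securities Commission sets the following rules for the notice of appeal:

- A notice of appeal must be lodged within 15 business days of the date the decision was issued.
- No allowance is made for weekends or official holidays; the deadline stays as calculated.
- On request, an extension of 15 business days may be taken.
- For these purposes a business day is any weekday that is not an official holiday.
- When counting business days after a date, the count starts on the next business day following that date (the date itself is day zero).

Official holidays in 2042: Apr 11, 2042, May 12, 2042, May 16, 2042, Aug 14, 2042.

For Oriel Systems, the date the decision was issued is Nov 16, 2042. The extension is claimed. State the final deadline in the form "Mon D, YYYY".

15 business days after Nov 16, 2042, excluding weekends and holidays, is Dec 5, 2042.
Dec 5, 2042 is a Friday; no weekend or holiday adjustment applies.
Applying the 15-business-day extension: 15 business days after Dec 5, 2042 is Dec 26, 2042.
No adjustment is made for weekends or holidays, so Dec 26, 2042 stands.
Final deadline: Dec 26, 2042.

Dec 26, 2042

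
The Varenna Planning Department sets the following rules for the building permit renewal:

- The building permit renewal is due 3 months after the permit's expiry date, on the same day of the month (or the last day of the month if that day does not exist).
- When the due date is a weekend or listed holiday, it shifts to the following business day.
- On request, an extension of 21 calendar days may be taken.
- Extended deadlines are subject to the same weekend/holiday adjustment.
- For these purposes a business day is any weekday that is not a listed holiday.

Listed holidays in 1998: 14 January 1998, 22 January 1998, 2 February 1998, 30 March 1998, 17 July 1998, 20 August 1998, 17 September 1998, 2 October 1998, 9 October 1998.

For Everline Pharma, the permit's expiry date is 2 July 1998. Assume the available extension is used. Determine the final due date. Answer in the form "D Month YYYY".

26 October 1998

3 months after 2 July 1998, on the same day of the month, is 2 October 1998.
2 October 1998 falls on a listed holiday. Rolling to the next business day gives 5 October 1998, a Monday.
With the 21-day extension, 5 October 1998 becomes 26 October 1998.
26 October 1998 (Monday) is already a business day.
Deadline: 26 October 1998.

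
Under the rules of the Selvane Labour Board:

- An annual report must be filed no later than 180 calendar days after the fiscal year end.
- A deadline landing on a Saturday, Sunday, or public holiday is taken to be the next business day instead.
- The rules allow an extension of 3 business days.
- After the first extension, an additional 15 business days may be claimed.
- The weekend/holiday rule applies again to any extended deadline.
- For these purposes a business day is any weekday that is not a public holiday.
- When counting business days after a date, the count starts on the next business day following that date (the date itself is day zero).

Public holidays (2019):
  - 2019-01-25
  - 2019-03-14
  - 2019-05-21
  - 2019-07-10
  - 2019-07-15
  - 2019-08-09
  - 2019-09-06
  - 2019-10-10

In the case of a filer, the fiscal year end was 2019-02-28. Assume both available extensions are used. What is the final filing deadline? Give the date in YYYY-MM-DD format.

2019-09-23

Trigger date 2019-02-28 + 180 calendar days = 2019-08-27.
2019-08-27 falls on a Tuesday, which is a business day, so no adjustment is needed.
Applying the 3-business-day extension: 3 business days after 2019-08-27 is 2019-08-30.
2019-08-30 falls on a Friday, which is a business day, so no adjustment is needed.
The 15-business-day extension runs from 2019-08-30 to 2019-09-23.
2019-09-23 falls on a Monday, which is a business day, so no adjustment is needed.
The final due date is 2019-09-23.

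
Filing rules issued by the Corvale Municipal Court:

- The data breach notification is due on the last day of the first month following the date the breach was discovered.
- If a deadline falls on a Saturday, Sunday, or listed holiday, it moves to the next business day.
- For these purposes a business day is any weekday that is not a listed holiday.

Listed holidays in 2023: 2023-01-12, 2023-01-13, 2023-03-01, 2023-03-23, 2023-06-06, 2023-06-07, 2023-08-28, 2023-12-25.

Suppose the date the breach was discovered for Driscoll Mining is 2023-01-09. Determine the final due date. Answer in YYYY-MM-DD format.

2023-02-28

The first month after 2023-01-09 is February 2023, whose last day is 2023-02-28.
2023-02-28 (Tuesday) is already a business day.
Final deadline: 2023-02-28.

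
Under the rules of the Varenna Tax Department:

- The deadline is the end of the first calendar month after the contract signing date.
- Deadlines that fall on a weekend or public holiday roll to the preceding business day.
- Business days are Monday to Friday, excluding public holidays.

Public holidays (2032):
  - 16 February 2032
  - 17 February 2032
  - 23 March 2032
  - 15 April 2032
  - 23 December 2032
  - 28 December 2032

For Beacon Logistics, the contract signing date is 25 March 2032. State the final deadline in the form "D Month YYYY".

30 April 2032

The first month after 25 March 2032 is April 2032, whose last day is 30 April 2032.
30 April 2032 is a Friday and not a listed holiday, so it stands.
Deadline: 30 April 2032.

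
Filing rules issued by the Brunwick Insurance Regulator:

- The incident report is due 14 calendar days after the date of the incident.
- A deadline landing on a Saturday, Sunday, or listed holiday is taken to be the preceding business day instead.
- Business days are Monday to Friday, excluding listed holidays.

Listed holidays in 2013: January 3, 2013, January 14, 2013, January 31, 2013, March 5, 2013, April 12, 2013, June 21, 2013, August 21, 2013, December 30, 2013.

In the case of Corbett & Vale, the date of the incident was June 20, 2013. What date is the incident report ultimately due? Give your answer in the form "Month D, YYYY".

July 4, 2013

14 calendar days after June 20, 2013 is July 4, 2013.
Since July 4, 2013 is a Thursday and not a holiday, the date is unchanged.
Deadline: July 4, 2013.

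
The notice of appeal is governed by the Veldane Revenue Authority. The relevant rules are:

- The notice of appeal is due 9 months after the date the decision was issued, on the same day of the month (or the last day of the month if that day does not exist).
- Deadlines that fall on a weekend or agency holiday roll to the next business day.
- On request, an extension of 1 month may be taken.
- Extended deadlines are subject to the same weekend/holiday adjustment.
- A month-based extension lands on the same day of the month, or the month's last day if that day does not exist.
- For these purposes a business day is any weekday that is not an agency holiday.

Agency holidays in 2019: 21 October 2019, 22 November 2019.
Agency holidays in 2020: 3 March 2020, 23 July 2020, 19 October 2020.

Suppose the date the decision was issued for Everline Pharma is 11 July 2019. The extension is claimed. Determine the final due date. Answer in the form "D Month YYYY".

13 May 2020

9 months after 11 July 2019, on the same day of the month, is 11 April 2020.
11 April 2020 is a Saturday, so it moves to the next business day, 13 April 2020 (Monday).
The 1 month extension carries 13 April 2020 to 13 May 2020.
13 May 2020 (Wednesday) is already a business day.
Deadline: 13 May 2020.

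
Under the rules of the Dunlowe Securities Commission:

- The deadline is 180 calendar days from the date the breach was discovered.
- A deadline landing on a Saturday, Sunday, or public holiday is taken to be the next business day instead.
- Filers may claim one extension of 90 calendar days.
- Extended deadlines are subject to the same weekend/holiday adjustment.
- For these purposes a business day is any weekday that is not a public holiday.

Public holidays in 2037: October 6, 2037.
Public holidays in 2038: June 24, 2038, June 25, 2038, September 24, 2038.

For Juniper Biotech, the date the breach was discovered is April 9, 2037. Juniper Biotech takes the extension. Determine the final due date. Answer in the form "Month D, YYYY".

January 5, 2038

180 calendar days after April 9, 2037 is October 6, 2037.
October 6, 2037 is a listed holiday, so it moves to the next business day, October 7, 2037 (Wednesday).
Add the 90 calendar-day extension to October 7, 2037: January 5, 2038.
Since January 5, 2038 is a Tuesday and not a holiday, the date is unchanged.
The final due date is January 5, 2038.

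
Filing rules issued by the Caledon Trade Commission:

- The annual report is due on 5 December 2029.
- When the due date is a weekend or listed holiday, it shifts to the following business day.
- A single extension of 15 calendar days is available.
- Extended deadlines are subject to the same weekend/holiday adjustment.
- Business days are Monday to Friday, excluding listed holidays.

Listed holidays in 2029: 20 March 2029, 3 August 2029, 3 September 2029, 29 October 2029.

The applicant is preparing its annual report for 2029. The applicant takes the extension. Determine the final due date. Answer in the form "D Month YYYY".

The stated deadline is 5 December 2029.
5 December 2029 is a Wednesday and not a listed holiday, so it stands.
Applying the 15-calendar-day extension: 5 December 2029 + 15 days = 20 December 2029.
Since 20 December 2029 is a Thursday and not a holiday, the date is unchanged.
Final deadline: 20 December 2029.

20 December 2029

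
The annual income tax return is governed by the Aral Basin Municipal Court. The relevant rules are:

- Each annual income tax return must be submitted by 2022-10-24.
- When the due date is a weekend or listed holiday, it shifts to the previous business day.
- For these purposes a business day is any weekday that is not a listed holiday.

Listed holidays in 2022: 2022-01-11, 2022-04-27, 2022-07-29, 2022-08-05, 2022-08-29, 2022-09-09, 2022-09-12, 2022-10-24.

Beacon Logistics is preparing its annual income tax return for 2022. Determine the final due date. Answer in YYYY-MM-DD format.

2022-10-21

The statutory due date is 2022-10-24.
Because 2022-10-24 is a listed holiday, the deadline becomes 2022-10-21 (Friday).
So the filing is due 2022-10-21.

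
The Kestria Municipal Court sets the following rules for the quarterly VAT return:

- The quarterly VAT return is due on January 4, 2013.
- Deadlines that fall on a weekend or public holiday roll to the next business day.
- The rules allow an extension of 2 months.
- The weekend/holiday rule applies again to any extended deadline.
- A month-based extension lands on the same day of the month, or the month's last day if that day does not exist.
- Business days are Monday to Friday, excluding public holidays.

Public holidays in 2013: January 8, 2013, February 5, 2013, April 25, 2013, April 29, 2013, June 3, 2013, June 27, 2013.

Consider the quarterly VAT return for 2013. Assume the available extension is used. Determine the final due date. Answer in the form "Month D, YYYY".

Start from the fixed due date, January 4, 2013.
Since January 4, 2013 is a Friday and not a holiday, the date is unchanged.
Applying the 2 months extension: 2 months after January 4, 2013 is March 4, 2013.
March 4, 2013 (Monday) is already a business day.
Final deadline: March 4, 2013.

March 4, 2013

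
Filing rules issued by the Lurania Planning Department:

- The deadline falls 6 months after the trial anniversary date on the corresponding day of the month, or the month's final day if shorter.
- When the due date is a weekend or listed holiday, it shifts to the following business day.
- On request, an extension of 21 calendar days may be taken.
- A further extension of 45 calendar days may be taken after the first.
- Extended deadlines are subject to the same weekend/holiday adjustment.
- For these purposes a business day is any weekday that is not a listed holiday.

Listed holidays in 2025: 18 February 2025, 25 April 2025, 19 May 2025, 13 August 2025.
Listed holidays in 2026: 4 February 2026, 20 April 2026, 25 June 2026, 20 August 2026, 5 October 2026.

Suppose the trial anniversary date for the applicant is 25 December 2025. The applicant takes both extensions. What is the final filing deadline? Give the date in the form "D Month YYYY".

Moving 6 months forward from 25 December 2025 on the corresponding day gives 25 June 2026.
25 June 2026 is a listed holiday, so it moves to the next business day, 26 June 2026 (Friday).
Applying the 21-calendar-day extension: 26 June 2026 + 21 days = 17 July 2026.
17 July 2026 is a Friday and not a listed holiday, so it stands.
With the 45-day extension, 17 July 2026 becomes 31 August 2026.
Since 31 August 2026 is a Monday and not a holiday, the date is unchanged.
Final deadline: 31 August 2026.

31 August 2026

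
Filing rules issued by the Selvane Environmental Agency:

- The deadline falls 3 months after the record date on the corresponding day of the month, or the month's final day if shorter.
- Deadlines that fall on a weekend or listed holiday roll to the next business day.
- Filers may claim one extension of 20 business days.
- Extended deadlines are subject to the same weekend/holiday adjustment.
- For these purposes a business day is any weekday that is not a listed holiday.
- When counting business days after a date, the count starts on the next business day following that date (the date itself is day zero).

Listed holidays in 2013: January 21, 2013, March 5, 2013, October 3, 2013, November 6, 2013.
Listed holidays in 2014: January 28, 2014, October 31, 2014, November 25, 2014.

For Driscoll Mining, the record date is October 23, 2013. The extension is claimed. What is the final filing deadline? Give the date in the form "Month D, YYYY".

Moving 3 months forward from October 23, 2013 on the corresponding day gives January 23, 2014.
January 23, 2014 falls on a Thursday, which is a business day, so no adjustment is needed.
Counting 20 further business days from January 23, 2014 reaches February 21, 2014.
February 21, 2014 (Friday) is already a business day.
So the filing is due February 21, 2014.

February 21, 2014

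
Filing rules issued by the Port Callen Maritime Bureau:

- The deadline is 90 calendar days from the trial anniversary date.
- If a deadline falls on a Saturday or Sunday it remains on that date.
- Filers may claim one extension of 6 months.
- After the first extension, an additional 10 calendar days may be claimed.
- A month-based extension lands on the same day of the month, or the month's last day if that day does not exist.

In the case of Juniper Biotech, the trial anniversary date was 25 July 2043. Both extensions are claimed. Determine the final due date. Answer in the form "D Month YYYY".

Adding 90 calendar days to 25 July 2043 gives 23 October 2043.
23 October 2043 is a Friday; no weekend or holiday adjustment applies.
Add 6 months to 23 October 2043: 23 April 2044.
23 April 2044 falls on a Saturday. The rules make no weekend/holiday allowance, so it remains 23 April 2044.
With the 10-day extension, 23 April 2044 becomes 3 May 2044.
No adjustment is made for weekends or holidays, so 3 May 2044 stands.
So the filing is due 3 May 2044.

3 May 2044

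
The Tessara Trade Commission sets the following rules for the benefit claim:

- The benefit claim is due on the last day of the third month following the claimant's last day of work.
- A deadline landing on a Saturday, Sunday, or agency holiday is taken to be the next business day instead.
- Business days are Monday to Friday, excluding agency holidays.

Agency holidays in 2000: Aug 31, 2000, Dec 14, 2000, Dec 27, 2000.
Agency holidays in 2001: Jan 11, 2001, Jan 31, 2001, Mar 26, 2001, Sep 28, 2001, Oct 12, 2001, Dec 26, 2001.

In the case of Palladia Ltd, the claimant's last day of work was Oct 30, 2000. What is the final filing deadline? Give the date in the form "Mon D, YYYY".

The third month after Oct 30, 2000 is January 2001, whose last day is Jan 31, 2001.
Jan 31, 2001 falls on a listed holiday. Rolling to the next business day gives Feb 1, 2001, a Thursday.
Final deadline: Feb 1, 2001.

Feb 1, 2001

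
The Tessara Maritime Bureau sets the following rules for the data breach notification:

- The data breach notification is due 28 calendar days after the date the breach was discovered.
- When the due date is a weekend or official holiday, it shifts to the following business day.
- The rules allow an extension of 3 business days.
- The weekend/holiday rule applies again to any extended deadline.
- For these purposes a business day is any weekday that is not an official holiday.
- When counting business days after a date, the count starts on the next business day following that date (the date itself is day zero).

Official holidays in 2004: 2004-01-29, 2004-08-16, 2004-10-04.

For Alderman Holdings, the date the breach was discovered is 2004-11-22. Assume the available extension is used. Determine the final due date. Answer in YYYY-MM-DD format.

2004-12-23

Adding 28 calendar days to 2004-11-22 gives 2004-12-20.
2004-12-20 (Monday) is already a business day.
The 3-business-day extension runs from 2004-12-20 to 2004-12-23.
2004-12-23 is a Thursday and not a listed holiday, so it stands.
So the filing is due 2004-12-23.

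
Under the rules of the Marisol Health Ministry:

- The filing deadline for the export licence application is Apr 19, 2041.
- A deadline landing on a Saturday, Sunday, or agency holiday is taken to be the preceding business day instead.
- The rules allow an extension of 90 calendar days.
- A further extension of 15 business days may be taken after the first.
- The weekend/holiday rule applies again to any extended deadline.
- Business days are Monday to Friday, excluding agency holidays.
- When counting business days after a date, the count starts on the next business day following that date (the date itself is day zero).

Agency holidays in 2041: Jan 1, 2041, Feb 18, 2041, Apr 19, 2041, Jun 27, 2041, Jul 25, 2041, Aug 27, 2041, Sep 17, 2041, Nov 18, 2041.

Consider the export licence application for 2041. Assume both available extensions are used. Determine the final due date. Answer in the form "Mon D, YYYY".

The stated deadline is Apr 19, 2041.
Because Apr 19, 2041 is a listed holiday, the deadline becomes Apr 18, 2041 (Thursday).
Applying the 90-calendar-day extension: Apr 18, 2041 + 90 days = Jul 17, 2041.
Since Jul 17, 2041 is a Wednesday and not a holiday, the date is unchanged.
The 15-business-day extension runs from Jul 17, 2041 to Aug 8, 2041.
Aug 8, 2041 (Thursday) is already a business day.
The final due date is Aug 8, 2041.

Aug 8, 2041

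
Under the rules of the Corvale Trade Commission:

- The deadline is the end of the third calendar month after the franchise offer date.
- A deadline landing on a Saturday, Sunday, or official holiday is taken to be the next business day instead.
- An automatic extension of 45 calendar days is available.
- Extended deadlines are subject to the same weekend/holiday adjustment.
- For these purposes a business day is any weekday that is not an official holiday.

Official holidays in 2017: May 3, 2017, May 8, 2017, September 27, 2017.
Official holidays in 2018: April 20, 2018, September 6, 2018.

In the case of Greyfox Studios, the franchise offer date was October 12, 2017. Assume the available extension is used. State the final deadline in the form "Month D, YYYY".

3 months after October 12, 2017 falls in January 2018; the last day of that month is January 31, 2018.
January 31, 2018 falls on a Wednesday, which is a business day, so no adjustment is needed.
The 45-calendar-day extension moves the deadline from January 31, 2018 to March 17, 2018.
March 17, 2018 is a Saturday; the next business day is March 19, 2018 (Monday).
Final deadline: March 19, 2018.

March 19, 2018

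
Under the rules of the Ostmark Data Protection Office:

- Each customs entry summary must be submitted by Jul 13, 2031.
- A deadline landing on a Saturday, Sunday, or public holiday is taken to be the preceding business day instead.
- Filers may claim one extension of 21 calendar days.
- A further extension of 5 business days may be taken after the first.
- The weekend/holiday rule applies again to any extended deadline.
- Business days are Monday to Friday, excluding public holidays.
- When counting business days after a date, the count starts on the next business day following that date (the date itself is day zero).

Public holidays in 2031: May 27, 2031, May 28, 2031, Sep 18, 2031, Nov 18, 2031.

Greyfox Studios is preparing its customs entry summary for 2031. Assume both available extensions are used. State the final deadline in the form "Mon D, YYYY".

Aug 8, 2031

The stated deadline is Jul 13, 2031.
Jul 13, 2031 is a Sunday, so it moves to the preceding business day, Jul 11, 2031 (Friday).
Add the 21 calendar-day extension to Jul 11, 2031: Aug 1, 2031.
Aug 1, 2031 (Friday) is already a business day.
The 5-business-day extension runs from Aug 1, 2031 to Aug 8, 2031.
Aug 8, 2031 falls on a Friday, which is a business day, so no adjustment is needed.
So the filing is due Aug 8, 2031.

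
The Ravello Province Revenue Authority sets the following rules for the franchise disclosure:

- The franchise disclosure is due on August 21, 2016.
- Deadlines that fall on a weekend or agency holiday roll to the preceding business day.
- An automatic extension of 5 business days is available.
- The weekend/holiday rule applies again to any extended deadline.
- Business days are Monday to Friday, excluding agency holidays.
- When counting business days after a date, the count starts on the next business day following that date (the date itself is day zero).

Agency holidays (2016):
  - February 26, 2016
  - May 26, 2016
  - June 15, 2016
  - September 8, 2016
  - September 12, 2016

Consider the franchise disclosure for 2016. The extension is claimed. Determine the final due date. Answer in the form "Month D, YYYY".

The stated deadline is August 21, 2016.
Because August 21, 2016 is a Sunday, the deadline becomes August 19, 2016 (Friday).
The 5-business-day extension runs from August 19, 2016 to August 26, 2016.
August 26, 2016 (Friday) is already a business day.
So the filing is due August 26, 2016.

August 26, 2016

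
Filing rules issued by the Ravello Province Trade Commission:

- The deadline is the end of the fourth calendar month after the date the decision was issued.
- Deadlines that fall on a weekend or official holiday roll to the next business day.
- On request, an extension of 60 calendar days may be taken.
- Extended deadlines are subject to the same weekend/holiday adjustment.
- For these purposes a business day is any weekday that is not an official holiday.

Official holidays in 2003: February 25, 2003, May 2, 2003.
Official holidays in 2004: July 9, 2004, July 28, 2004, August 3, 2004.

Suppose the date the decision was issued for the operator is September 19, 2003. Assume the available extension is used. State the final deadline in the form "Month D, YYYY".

April 2, 2004

4 months after September 19, 2003 falls in January 2004; the last day of that month is January 31, 2004.
January 31, 2004 falls on a Saturday. Rolling to the next business day gives February 2, 2004, a Monday.
Add the 60 calendar-day extension to February 2, 2004: April 2, 2004.
April 2, 2004 falls on a Friday, which is a business day, so no adjustment is needed.
Deadline: April 2, 2004.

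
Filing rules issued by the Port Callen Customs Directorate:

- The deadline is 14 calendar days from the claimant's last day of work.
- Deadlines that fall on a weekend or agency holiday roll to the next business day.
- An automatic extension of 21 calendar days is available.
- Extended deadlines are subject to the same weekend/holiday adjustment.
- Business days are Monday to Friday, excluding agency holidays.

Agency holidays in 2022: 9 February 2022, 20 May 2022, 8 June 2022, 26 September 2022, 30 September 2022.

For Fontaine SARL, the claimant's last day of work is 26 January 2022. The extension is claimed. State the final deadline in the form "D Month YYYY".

3 March 2022

From 26 January 2022, 14 calendar days later is 9 February 2022.
9 February 2022 is a listed holiday; the next business day is 10 February 2022 (Thursday).
With the 21-day extension, 10 February 2022 becomes 3 March 2022.
3 March 2022 falls on a Thursday, which is a business day, so no adjustment is needed.
Final deadline: 3 March 2022.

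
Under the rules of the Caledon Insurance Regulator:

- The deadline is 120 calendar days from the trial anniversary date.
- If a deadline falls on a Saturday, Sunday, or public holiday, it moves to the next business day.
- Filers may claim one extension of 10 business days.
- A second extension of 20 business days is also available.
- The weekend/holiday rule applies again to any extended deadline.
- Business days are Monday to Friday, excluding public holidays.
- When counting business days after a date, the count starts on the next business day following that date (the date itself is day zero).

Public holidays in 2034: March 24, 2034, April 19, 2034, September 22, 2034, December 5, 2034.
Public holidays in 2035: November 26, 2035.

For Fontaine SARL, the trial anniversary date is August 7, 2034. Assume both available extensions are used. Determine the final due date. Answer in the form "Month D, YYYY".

From August 7, 2034, 120 calendar days later is December 5, 2034.
December 5, 2034 falls on a listed holiday. Rolling to the next business day gives December 6, 2034, a Wednesday.
Applying the 10-business-day extension: 10 business days after December 6, 2034 is December 20, 2034.
December 20, 2034 is a Wednesday and not a listed holiday, so it stands.
Counting 20 further business days from December 20, 2034 reaches January 17, 2035.
January 17, 2035 falls on a Wednesday, which is a business day, so no adjustment is needed.
So the filing is due January 17, 2035.

January 17, 2035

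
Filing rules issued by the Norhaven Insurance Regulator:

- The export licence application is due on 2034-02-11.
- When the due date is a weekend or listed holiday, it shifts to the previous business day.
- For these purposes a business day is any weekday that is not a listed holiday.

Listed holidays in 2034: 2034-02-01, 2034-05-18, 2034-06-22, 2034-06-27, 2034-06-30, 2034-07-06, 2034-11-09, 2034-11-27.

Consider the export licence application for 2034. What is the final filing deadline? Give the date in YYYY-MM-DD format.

2034-02-10

The stated deadline is 2034-02-11.
2034-02-11 is a Saturday, so it moves to the preceding business day, 2034-02-10 (Friday).
Final deadline: 2034-02-10.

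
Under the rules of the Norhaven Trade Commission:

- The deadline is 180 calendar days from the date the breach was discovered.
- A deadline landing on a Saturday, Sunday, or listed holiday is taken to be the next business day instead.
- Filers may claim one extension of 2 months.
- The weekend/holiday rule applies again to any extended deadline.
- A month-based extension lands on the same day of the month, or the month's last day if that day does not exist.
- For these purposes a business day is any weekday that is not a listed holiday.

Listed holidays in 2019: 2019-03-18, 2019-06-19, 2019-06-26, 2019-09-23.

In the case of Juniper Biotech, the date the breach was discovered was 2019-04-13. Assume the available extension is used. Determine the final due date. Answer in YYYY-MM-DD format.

From 2019-04-13, 180 calendar days later is 2019-10-10.
Since 2019-10-10 is a Thursday and not a holiday, the date is unchanged.
Add 2 months to 2019-10-10: 2019-12-10.
2019-12-10 (Tuesday) is already a business day.
The final due date is 2019-12-10.

2019-12-10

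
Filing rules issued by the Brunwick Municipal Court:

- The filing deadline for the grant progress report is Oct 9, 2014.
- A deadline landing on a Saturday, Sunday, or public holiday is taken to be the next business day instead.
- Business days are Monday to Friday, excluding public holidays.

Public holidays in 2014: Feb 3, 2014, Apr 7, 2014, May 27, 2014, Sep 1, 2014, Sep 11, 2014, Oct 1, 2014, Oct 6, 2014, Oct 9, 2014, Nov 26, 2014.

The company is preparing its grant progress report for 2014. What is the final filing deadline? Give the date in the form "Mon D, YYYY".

Oct 10, 2014

Start from the fixed due date, Oct 9, 2014.
Oct 9, 2014 falls on a listed holiday. Rolling to the next business day gives Oct 10, 2014, a Friday.
So the filing is due Oct 10, 2014.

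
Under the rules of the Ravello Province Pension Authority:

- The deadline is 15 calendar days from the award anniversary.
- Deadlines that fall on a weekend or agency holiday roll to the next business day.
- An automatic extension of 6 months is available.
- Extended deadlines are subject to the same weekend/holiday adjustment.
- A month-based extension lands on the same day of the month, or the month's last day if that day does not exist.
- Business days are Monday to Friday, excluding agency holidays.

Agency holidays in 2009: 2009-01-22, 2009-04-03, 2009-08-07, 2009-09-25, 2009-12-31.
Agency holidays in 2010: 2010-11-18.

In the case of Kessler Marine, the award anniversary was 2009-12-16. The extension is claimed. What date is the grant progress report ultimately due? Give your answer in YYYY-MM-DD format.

Trigger date 2009-12-16 + 15 calendar days = 2009-12-31.
2009-12-31 is a listed holiday, so it moves to the next business day, 2010-01-01 (Friday).
The 6 months extension carries 2010-01-01 to 2010-07-01.
2010-07-01 is a Thursday and not a listed holiday, so it stands.
Final deadline: 2010-07-01.

2010-07-01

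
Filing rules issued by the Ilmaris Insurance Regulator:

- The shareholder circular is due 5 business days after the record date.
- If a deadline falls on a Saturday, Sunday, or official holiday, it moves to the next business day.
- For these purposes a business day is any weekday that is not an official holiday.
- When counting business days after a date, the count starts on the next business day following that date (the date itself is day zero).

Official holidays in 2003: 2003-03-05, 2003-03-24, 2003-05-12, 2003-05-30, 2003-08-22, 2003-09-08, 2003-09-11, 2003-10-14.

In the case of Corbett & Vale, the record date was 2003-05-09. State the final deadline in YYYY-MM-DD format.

Starting the day after 2003-05-09 and counting 5 business days lands on 2003-05-19.
2003-05-19 is a Monday and not a listed holiday, so it stands.
The final due date is 2003-05-19.

2003-05-19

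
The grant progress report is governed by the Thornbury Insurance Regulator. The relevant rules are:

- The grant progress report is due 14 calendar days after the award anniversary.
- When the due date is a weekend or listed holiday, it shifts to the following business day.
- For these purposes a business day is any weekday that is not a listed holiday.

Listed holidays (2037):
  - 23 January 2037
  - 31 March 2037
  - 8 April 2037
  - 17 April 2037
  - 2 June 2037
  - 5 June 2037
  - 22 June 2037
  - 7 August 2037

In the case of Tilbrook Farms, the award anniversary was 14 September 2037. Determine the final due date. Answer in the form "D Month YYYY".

14 calendar days after 14 September 2037 is 28 September 2037.
28 September 2037 falls on a Monday, which is a business day, so no adjustment is needed.
So the filing is due 28 September 2037.

28 September 2037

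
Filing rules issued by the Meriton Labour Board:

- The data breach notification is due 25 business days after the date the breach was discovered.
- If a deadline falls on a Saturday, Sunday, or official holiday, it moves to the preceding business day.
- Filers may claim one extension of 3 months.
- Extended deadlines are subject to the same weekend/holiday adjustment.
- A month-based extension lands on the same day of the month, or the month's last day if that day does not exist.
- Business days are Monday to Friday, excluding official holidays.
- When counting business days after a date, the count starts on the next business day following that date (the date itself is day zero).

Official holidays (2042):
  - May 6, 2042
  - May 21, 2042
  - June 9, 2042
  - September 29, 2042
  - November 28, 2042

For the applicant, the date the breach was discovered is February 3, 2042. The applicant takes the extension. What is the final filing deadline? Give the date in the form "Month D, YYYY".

June 10, 2042

Starting the day after February 3, 2042 and counting 25 business days lands on March 10, 2042.
March 10, 2042 falls on a Monday, which is a business day, so no adjustment is needed.
Add 3 months to March 10, 2042: June 10, 2042.
Since June 10, 2042 is a Tuesday and not a holiday, the date is unchanged.
So the filing is due June 10, 2042.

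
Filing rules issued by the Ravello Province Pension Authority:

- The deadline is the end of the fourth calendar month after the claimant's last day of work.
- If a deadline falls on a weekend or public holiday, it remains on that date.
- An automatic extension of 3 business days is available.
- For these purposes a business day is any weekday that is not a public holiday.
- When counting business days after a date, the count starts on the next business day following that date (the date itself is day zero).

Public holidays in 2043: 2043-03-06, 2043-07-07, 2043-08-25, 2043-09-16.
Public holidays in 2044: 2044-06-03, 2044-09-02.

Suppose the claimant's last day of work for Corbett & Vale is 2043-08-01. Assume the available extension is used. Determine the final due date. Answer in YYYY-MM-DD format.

2044-01-05

The fourth month after 2043-08-01 is December 2043, whose last day is 2043-12-31.
2043-12-31 is a Thursday; no weekend or holiday adjustment applies.
Applying the 3-business-day extension: 3 business days after 2043-12-31 is 2044-01-05.
No adjustment is made for weekends or holidays, so 2044-01-05 stands.
Final deadline: 2044-01-05.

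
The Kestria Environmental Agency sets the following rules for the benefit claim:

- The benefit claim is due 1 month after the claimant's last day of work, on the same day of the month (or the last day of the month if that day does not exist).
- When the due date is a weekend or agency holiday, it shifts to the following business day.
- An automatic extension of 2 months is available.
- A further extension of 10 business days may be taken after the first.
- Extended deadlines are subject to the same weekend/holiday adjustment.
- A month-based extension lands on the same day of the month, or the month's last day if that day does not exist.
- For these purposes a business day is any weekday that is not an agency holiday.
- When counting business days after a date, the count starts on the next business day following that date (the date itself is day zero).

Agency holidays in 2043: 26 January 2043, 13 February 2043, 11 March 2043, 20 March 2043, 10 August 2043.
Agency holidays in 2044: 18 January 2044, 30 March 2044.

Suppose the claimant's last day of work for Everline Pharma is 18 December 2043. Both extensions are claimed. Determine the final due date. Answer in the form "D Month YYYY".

5 April 2044

Moving 1 month forward from 18 December 2043 on the corresponding day gives 18 January 2044.
18 January 2044 falls on a listed holiday. Rolling to the next business day gives 19 January 2044, a Tuesday.
Add 2 months to 19 January 2044: 19 March 2044.
19 March 2044 falls on a Saturday. Rolling to the next business day gives 21 March 2044, a Monday.
The 10-business-day extension runs from 21 March 2044 to 5 April 2044.
5 April 2044 falls on a Tuesday, which is a business day, so no adjustment is needed.
The final due date is 5 April 2044.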